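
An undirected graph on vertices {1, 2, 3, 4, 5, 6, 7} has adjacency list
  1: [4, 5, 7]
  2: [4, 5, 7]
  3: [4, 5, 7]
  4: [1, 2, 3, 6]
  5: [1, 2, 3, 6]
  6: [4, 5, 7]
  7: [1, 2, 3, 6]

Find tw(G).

A width-3 tree decomposition is:
Bags: B1 = {3, 4, 5, 7}  B2 = {2, 4, 5, 7}  B3 = {4, 5, 6, 7}  B4 = {1, 4, 5, 7}
Tree: B1–B2, B2–B3, B3–B4
The largest bag has 4 vertices, giving width 3; this decomposition certifies tw(G) ≤ 3. For the lower bound: the 4 vertex sets {3,7}, {2,4}, {5}, {6} are disjoint, each induces a connected subgraph, and every pair is joined by at least one edge of G. Contracting each set to a single vertex therefore yields K_{4} as a minor, and since treewidth is minor-monotone, tw(G) ≥ tw(K_{4}) = 3. Hence tw(G) = 3 exactly.

3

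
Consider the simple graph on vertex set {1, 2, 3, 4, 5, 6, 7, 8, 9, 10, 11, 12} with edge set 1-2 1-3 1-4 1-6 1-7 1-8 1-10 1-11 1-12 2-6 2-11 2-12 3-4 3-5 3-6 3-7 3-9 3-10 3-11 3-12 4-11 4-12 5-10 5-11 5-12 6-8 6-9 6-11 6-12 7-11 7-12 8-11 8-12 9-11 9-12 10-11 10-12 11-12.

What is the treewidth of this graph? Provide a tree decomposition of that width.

Treewidth 4.
One optimal decomposition is:
Bags: B1 = {1, 3, 7, 11, 12}  B2 = {1, 3, 6, 11, 12}  B3 = {1, 2, 6, 11, 12}  B4 = {3, 6, 9, 11, 12}  B5 = {1, 6, 8, 11, 12}  B6 = {1, 3, 4, 11, 12}  B7 = {1, 3, 10, 11, 12}  B8 = {3, 5, 10, 11, 12}
Tree: B1–B2, B2–B3, B2–B4, B3–B5, B2–B6, B1–B7, B7–B8

Each bag holds 5 vertices, so the decomposition has width 4, which upper-bounds the treewidth. For the lower bound, the 5 vertices {1, 6, 8, 11, 12} are pairwise adjacent, and any tree decomposition puts a clique entirely inside one bag — forcing width ≥ 4. Therefore the treewidth is 4.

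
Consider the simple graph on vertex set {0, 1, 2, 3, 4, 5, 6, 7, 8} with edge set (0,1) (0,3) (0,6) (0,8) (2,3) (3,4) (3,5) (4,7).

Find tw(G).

A width-1 tree decomposition is:
Bags: B1 = {3, 5}  B2 = {0, 3}  B3 = {3, 4}  B4 = {0, 6}  B5 = {2, 3}  B6 = {4, 7}  B7 = {0, 8}  B8 = {0, 1}
Tree: B1–B2, B2–B3, B2–B4, B2–B5, B3–B6, B4–B7, B7–B8
Each bag holds 2 vertices, so the decomposition has width 1, which upper-bounds the treewidth. G has an edge, so its treewidth is at least 1. Therefore the treewidth is 1.

1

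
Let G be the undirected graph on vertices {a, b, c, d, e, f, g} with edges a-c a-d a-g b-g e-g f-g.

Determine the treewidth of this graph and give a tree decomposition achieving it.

Each bag holds 2 vertices, so the decomposition has width 1, which upper-bounds the treewidth. Since G has at least one edge (e.g. g–e), it is not an edgeless graph, so tw(G) ≥ 1. Combining the bounds, tw(G) = 1.

Treewidth 1.
One such decomposition:
Bags: B1 = {e, g}  B2 = {a, g}  B3 = {f, g}  B4 = {b, g}  B5 = {a, d}  B6 = {a, c}
Tree: B1–B2, B2–B3, B2–B4, B2–B5, B5–B6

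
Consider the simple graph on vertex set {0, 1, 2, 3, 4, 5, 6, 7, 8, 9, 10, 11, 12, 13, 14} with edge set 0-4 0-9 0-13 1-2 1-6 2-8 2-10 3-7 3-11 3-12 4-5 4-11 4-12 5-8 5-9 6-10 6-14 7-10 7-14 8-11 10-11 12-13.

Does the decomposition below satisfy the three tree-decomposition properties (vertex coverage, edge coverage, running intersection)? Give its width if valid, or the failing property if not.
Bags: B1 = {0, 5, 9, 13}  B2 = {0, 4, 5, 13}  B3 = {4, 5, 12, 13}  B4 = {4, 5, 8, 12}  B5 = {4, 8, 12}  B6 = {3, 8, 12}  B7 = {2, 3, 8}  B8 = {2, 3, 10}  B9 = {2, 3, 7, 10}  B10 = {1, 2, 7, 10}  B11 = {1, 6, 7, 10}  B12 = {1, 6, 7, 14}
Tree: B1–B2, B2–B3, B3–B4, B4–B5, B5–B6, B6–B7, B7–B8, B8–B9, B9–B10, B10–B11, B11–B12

A tree decomposition must satisfy three properties: every vertex lies in some bag; for every edge, both endpoints lie together in some bag; and for every vertex, the bags containing it form a connected subtree. Here vertex 11 appears in no bag, so the decomposition is invalid.

No — vertex 11 appears in no bag.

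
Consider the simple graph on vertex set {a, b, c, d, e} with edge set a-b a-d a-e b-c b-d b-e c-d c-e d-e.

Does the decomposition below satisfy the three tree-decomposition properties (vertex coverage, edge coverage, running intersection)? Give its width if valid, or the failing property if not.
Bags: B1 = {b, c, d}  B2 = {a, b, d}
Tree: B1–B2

No — vertex e appears in no bag.

A tree decomposition must satisfy three properties: every vertex lies in some bag; for every edge, both endpoints lie together in some bag; and for every vertex, the bags containing it form a connected subtree. Here vertex e appears in no bag, so the decomposition is invalid.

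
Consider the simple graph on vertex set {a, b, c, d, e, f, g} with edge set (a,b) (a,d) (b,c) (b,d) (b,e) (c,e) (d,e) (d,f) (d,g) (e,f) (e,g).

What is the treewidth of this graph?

2

A width-2 tree decomposition is:
Bags: B1 = {b, c, e}  B2 = {b, d, e}  B3 = {d, e, f}  B4 = {a, b, d}  B5 = {d, e, g}
Tree: B1–B2, B2–B3, B2–B4, B2–B5
The largest bag has 3 vertices, giving width 2; this decomposition certifies tw(G) ≤ 2. Conversely, {d, e, g} is a clique of size 3, and the vertices of any clique must share a bag in every tree decomposition; so some bag has ≥ 3 vertices and tw(G) ≥ 2. Hence tw(G) = 2 exactly.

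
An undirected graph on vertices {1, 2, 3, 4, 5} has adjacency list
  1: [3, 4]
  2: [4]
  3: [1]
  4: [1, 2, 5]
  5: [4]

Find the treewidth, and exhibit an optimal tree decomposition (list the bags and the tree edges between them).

Treewidth 1.
One optimal decomposition is:
Bags: B1 = {2, 4}  B2 = {4, 5}  B3 = {1, 4}  B4 = {1, 3}
Tree: B1–B2, B1–B3, B3–B4

The largest bag has 2 vertices, giving width 1; this decomposition certifies tw(G) ≤ 1. G has an edge, so its treewidth is at least 1. Therefore the treewidth is 1.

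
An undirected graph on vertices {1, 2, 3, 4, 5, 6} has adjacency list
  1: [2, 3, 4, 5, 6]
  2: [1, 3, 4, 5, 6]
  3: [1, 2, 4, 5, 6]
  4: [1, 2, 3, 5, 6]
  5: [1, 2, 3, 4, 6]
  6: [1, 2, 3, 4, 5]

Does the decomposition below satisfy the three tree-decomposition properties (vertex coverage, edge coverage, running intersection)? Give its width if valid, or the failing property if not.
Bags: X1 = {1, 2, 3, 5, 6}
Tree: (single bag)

No — vertex 4 appears in no bag.

A tree decomposition must satisfy three properties: every vertex lies in some bag; for every edge, both endpoints lie together in some bag; and for every vertex, the bags containing it form a connected subtree. Here vertex 4 appears in no bag, so the decomposition is invalid.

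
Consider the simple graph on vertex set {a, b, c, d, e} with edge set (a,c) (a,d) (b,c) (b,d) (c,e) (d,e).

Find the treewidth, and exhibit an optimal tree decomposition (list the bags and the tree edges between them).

The largest bag has 3 vertices, giving width 2; this decomposition certifies tw(G) ≤ 2. For the lower bound, G contains the cycle a–d–e–c–a, so G is not a forest; only forests have treewidth ≤ 1, hence tw(G) ≥ 2. Hence tw(G) = 2 exactly.

Treewidth 2.
One optimal decomposition is:
Bags: B1 = {a, c, d}  B2 = {c, d, e}  B3 = {b, c, d}
Tree: B1–B2, B2–B3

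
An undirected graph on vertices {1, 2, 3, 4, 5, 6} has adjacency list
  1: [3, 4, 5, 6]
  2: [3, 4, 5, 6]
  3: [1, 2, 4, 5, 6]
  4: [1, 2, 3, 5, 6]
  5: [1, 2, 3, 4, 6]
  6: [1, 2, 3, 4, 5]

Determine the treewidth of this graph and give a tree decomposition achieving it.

Each bag holds 5 vertices, so the decomposition has width 4, which upper-bounds the treewidth. For the lower bound, the 5 vertices {1, 3, 4, 5, 6} are pairwise adjacent, and any tree decomposition puts a clique entirely inside one bag — forcing width ≥ 4. Therefore the treewidth is 4.

Treewidth 4.
One such decomposition:
Bags: B1 = {1, 3, 4, 5, 6}  B2 = {2, 3, 4, 5, 6}
Tree: B1–B2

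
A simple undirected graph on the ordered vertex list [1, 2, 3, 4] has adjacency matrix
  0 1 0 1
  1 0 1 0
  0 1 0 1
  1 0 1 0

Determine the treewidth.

A width-2 tree decomposition is:
Bags: B1 = {2, 3, 4}  B2 = {1, 2, 4}
Tree: B1–B2
The largest bag has 3 vertices, giving width 2; this decomposition certifies tw(G) ≤ 2. For the lower bound, G contains the cycle 2–3–4–1–2, so G is not a forest; only forests have treewidth ≤ 1, hence tw(G) ≥ 2. Combining the bounds, tw(G) = 2.

2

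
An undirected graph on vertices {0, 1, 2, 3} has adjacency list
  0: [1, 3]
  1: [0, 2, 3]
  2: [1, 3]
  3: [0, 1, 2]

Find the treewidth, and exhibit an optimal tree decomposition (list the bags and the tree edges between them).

The largest bag has 3 vertices, giving width 2; this decomposition certifies tw(G) ≤ 2. Conversely, {0, 1, 3} is a clique of size 3, and the vertices of any clique must share a bag in every tree decomposition; so some bag has ≥ 3 vertices and tw(G) ≥ 2. Hence tw(G) = 2 exactly.

Treewidth 2.
One optimal decomposition is:
Bags: B1 = {1, 2, 3}  B2 = {0, 1, 3}
Tree: B1–B2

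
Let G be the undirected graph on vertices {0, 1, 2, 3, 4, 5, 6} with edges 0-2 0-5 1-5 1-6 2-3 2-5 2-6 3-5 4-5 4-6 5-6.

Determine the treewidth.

A width-2 tree decomposition is:
Bags: B1 = {2, 3, 5}  B2 = {2, 5, 6}  B3 = {4, 5, 6}  B4 = {0, 2, 5}  B5 = {1, 5, 6}
Tree: B1–B2, B2–B3, B2–B4, B3–B5
The largest bag has 3 vertices, giving width 2; this decomposition certifies tw(G) ≤ 2. On the other hand G contains the 3-clique {1, 5, 6}. A clique must lie in a single bag of any decomposition, so no decomposition can have width below 2. The upper and lower bounds meet at 2, so that is the treewidth.

2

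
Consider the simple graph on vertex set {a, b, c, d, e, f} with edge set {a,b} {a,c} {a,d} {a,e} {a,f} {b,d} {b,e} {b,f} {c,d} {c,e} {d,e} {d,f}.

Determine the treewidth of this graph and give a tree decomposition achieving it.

Every bag has size at most 4, so the width is 4 − 1 = 3 and tw(G) ≤ 3. On the other hand G contains the 4-clique {a, c, d, e}. A clique must lie in a single bag of any decomposition, so no decomposition can have width below 3. The upper and lower bounds meet at 3, so that is the treewidth.

Treewidth 3.
One such decomposition:
Bags: B1 = {a, c, d, e}  B2 = {a, b, d, e}  B3 = {a, b, d, f}
Tree: B1–B2, B2–B3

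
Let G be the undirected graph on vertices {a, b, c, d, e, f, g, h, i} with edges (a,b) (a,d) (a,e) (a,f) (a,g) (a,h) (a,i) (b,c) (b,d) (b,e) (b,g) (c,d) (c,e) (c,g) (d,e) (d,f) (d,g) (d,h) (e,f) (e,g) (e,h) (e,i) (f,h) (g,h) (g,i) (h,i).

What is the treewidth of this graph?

A width-4 tree decomposition is:
Bags: B1 = {a, d, e, g, h}  B2 = {a, d, e, f, h}  B3 = {a, b, d, e, g}  B4 = {a, e, g, h, i}  B5 = {b, c, d, e, g}
Tree: B1–B2, B1–B3, B1–B4, B3–B5
Each bag holds 5 vertices, so the decomposition has width 4, which upper-bounds the treewidth. On the other hand G contains the 5-clique {b, c, d, e, g}. A clique must lie in a single bag of any decomposition, so no decomposition can have width below 4. Hence tw(G) = 4 exactly.

4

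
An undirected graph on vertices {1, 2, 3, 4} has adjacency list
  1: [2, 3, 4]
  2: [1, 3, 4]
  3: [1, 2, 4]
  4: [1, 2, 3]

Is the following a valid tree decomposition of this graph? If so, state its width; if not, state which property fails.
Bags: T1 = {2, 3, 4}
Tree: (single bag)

A tree decomposition must satisfy three properties: every vertex lies in some bag; for every edge, both endpoints lie together in some bag; and for every vertex, the bags containing it form a connected subtree. Here vertex 1 appears in no bag, so the decomposition is invalid.

No — vertex 1 appears in no bag.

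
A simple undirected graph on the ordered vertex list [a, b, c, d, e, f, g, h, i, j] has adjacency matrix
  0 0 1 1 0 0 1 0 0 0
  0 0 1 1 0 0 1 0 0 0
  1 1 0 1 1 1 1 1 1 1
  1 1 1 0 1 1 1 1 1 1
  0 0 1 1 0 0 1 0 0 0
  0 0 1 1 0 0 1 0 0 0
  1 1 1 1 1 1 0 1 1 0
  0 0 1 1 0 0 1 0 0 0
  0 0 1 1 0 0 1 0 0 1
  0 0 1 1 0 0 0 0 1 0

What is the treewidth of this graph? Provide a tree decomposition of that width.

The largest bag has 4 vertices, giving width 3; this decomposition certifies tw(G) ≤ 3. On the other hand G contains the 4-clique {c, d, f, g}. A clique must lie in a single bag of any decomposition, so no decomposition can have width below 3. Hence tw(G) = 3 exactly.

Treewidth 3.
One optimal decomposition is:
Bags: B1 = {a, c, d, g}  B2 = {c, d, e, g}  B3 = {c, d, f, g}  B4 = {b, c, d, g}  B5 = {c, d, g, i}  B6 = {c, d, i, j}  B7 = {c, d, g, h}
Tree: B1–B2, B1–B3, B2–B4, B4–B5, B5–B6, B3–B7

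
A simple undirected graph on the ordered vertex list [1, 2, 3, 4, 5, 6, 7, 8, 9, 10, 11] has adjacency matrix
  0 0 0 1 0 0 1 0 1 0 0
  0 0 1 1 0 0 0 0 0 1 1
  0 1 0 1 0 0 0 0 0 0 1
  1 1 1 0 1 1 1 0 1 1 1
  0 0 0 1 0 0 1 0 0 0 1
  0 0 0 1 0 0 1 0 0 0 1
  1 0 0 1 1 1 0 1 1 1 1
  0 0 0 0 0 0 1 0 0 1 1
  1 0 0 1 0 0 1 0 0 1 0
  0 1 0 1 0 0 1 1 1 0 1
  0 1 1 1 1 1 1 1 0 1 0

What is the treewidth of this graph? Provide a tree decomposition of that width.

Treewidth 3.
One such decomposition:
Bags: B1 = {4, 5, 7, 11}  B2 = {4, 7, 10, 11}  B3 = {7, 8, 10, 11}  B4 = {4, 7, 9, 10}  B5 = {2, 4, 10, 11}  B6 = {1, 4, 7, 9}  B7 = {4, 6, 7, 11}  B8 = {2, 3, 4, 11}
Tree: B1–B2, B2–B3, B2–B4, B2–B5, B4–B6, B1–B7, B5–B8

Every bag has size at most 4, so the width is 4 − 1 = 3 and tw(G) ≤ 3. On the other hand G contains the 4-clique {7, 8, 10, 11}. A clique must lie in a single bag of any decomposition, so no decomposition can have width below 3. Hence tw(G) = 3 exactly.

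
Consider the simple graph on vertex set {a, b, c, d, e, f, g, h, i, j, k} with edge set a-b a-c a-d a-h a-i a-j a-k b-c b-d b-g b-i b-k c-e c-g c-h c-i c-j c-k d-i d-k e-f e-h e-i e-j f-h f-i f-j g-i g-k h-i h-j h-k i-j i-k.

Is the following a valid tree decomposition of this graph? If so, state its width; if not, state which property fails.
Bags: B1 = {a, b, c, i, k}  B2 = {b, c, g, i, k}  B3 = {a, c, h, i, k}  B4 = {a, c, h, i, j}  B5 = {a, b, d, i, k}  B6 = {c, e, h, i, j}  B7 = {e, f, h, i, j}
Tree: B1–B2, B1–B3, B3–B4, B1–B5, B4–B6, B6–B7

Yes; width 4.

Every vertex of G appears in some bag (union = {a, b, c, d, e, f, g, h, i, j, k}); every edge is covered by a bag; and for each vertex v the set of bags containing v is connected in the bag tree. The decomposition is therefore valid. The largest bag has 5 vertices, so the width is 4.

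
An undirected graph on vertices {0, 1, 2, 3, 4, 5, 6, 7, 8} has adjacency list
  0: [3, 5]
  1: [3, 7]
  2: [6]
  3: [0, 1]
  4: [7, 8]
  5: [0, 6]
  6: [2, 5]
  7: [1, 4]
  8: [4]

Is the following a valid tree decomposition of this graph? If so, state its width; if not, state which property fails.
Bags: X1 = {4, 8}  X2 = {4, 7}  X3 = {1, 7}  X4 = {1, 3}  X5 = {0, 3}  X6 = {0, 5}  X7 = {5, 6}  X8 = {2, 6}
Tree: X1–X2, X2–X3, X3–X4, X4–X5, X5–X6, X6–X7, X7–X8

Vertex coverage: the bags together contain {0, 1, 2, 3, 4, 5, 6, 7, 8}, the full vertex set. Edge coverage: each edge of G has both endpoints in at least one bag. Running intersection: for every vertex, the bags containing it form a connected subtree. All three properties hold, so this is a valid tree decomposition of width max|bag| − 1 = 1, and hence tw(G) ≤ 1.

Yes; width 1.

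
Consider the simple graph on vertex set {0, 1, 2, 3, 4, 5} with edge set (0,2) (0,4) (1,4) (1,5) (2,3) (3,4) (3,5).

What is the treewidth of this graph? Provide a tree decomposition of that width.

Each bag holds 3 vertices, so the decomposition has width 2, which upper-bounds the treewidth. The edges 1–5–3–4–1 form a cycle, so G is not a tree and its treewidth is at least 2. Therefore the treewidth is 2.

Treewidth 2.
Bags: B1 = {1, 4, 5}  B2 = {3, 4, 5}  B3 = {0, 3, 4}  B4 = {0, 2, 3}
Tree: B1–B2, B2–B3, B3–B4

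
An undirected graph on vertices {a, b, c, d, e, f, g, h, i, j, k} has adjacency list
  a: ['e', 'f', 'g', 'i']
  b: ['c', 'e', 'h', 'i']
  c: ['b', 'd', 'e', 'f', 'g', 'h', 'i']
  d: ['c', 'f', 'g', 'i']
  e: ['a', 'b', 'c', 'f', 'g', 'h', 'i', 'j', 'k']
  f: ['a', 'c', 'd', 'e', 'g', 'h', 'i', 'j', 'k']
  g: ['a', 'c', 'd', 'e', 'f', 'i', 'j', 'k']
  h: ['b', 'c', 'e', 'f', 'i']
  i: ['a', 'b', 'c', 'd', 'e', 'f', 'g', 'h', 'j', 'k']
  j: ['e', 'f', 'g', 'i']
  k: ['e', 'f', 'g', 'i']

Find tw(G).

4

A width-4 tree decomposition is:
Bags: B1 = {c, e, f, h, i}  B2 = {c, e, f, g, i}  B3 = {b, c, e, h, i}  B4 = {a, e, f, g, i}  B5 = {e, f, g, i, j}  B6 = {e, f, g, i, k}  B7 = {c, d, f, g, i}
Tree: B1–B2, B1–B3, B2–B4, B2–B5, B4–B6, B2–B7
Each bag holds 5 vertices, so the decomposition has width 4, which upper-bounds the treewidth. For the lower bound, the 5 vertices {c, d, f, g, i} are pairwise adjacent, and any tree decomposition puts a clique entirely inside one bag — forcing width ≥ 4. Hence tw(G) = 4 exactly.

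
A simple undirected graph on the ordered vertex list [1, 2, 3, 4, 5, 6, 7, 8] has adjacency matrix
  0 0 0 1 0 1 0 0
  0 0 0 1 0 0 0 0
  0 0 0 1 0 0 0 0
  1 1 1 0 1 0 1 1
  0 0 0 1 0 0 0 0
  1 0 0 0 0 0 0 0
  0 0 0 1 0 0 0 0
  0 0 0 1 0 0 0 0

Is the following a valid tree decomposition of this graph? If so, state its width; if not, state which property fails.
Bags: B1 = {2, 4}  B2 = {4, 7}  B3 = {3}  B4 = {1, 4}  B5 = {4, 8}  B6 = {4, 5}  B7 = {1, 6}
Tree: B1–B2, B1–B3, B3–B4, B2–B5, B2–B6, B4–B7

A tree decomposition must satisfy three properties: every vertex lies in some bag; for every edge, both endpoints lie together in some bag; and for every vertex, the bags containing it form a connected subtree. Here edge (4,3) lies in no bag, so the decomposition is invalid.

No — edge (4,3) lies in no bag.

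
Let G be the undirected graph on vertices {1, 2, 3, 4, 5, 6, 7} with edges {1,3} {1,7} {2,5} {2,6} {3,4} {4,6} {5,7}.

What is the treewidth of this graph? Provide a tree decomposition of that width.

Each bag holds 3 vertices, so the decomposition has width 2, which upper-bounds the treewidth. The edges 4–6–2–5–7–1–3–4 form a cycle, so G is not a tree and its treewidth is at least 2. Therefore the treewidth is 2.

Treewidth 2.
Bags: B1 = {2, 4, 6}  B2 = {2, 4, 5}  B3 = {4, 5, 7}  B4 = {1, 4, 7}  B5 = {1, 3, 4}
Tree: B1–B2, B2–B3, B3–B4, B4–B5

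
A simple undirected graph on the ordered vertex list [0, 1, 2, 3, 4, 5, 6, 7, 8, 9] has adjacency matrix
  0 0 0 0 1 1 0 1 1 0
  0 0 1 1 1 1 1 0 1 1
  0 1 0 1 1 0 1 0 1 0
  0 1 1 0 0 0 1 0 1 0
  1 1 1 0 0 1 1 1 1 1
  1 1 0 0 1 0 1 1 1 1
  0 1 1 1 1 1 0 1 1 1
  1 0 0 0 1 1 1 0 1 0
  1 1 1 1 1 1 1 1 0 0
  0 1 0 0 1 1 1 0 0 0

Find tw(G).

A width-4 tree decomposition is:
Bags: B1 = {1, 4, 5, 6, 9}  B2 = {1, 4, 5, 6, 8}  B3 = {4, 5, 6, 7, 8}  B4 = {0, 4, 5, 7, 8}  B5 = {1, 2, 4, 6, 8}  B6 = {1, 2, 3, 6, 8}
Tree: B1–B2, B2–B3, B3–B4, B2–B5, B5–B6
Every bag has size at most 5, so the width is 5 − 1 = 4 and tw(G) ≤ 4. On the other hand G contains the 5-clique {1, 2, 3, 6, 8}. A clique must lie in a single bag of any decomposition, so no decomposition can have width below 4. Hence tw(G) = 4 exactly.

4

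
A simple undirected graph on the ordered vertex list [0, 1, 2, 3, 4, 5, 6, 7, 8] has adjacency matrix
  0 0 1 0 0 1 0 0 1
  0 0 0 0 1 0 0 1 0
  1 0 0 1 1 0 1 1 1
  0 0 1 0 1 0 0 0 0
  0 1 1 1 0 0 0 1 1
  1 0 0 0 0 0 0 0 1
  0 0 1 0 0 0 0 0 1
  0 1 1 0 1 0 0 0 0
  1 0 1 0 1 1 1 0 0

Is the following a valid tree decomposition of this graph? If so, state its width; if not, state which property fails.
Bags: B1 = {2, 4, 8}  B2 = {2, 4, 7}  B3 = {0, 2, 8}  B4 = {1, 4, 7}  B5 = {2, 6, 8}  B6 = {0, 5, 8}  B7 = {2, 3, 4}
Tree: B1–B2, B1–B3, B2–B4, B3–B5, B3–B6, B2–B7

Yes; width 2.

Vertex coverage: the bags together contain {0, 1, 2, 3, 4, 5, 6, 7, 8}, the full vertex set. Edge coverage: each edge of G has both endpoints in at least one bag. Running intersection: for every vertex, the bags containing it form a connected subtree. All three properties hold, so this is a valid tree decomposition of width max|bag| − 1 = 2, and hence tw(G) ≤ 2.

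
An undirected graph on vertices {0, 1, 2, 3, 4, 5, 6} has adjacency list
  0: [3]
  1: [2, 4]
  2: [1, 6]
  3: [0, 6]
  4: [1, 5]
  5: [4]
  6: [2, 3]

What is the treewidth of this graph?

1

A width-1 tree decomposition is:
Bags: B1 = {0, 3}  B2 = {3, 6}  B3 = {2, 6}  B4 = {1, 2}  B5 = {1, 4}  B6 = {4, 5}
Tree: B1–B2, B2–B3, B3–B4, B4–B5, B5–B6
Each bag holds 2 vertices, so the decomposition has width 1, which upper-bounds the treewidth. G has an edge, so its treewidth is at least 1. Hence tw(G) = 1 exactly.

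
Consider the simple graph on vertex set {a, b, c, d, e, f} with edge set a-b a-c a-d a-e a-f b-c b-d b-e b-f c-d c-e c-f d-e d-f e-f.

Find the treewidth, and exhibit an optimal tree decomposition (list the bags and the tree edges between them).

With just one bag of size 6, the width is 6 − 1 = 5, so tw(G) ≤ 5. On the other hand G contains the 6-clique {a, b, c, d, e, f}. A clique must lie in a single bag of any decomposition, so no decomposition can have width below 5. Combining the bounds, tw(G) = 5.

Treewidth 5.
Bags: B1 = {a, b, c, d, e, f}
Tree: (single bag)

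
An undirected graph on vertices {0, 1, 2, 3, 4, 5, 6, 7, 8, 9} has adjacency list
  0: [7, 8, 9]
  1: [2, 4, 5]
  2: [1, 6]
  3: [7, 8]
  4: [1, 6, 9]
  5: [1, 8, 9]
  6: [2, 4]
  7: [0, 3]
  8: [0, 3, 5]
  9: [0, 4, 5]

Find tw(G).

2

A width-2 tree decomposition is:
Bags: B1 = {0, 3, 7}  B2 = {0, 3, 8}  B3 = {0, 8, 9}  B4 = {5, 8, 9}  B5 = {4, 5, 9}  B6 = {1, 4, 5}  B7 = {1, 4, 6}  B8 = {1, 2, 6}
Tree: B1–B2, B2–B3, B3–B4, B4–B5, B5–B6, B6–B7, B7–B8
Every bag has size at most 3, so the width is 3 − 1 = 2 and tw(G) ≤ 2. For the lower bound, G contains the cycle 7–3–8–0–7, so G is not a forest; only forests have treewidth ≤ 1, hence tw(G) ≥ 2. The upper and lower bounds meet at 2, so that is the treewidth.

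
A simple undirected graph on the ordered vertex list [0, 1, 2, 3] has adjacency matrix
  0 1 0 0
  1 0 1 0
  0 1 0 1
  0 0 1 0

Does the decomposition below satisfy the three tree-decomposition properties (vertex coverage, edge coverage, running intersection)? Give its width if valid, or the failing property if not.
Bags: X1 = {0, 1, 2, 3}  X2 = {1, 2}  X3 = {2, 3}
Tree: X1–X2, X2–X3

No — bags containing vertex 3 are not connected in the tree.

A tree decomposition must satisfy three properties: every vertex lies in some bag; for every edge, both endpoints lie together in some bag; and for every vertex, the bags containing it form a connected subtree. Here bags containing vertex 3 are not connected in the tree, so the decomposition is invalid.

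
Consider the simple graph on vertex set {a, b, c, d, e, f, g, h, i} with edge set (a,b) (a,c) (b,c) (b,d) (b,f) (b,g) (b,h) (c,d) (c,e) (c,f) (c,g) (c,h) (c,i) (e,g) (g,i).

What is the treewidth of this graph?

2

A width-2 tree decomposition is:
Bags: B1 = {b, c, f}  B2 = {a, b, c}  B3 = {b, c, d}  B4 = {b, c, g}  B5 = {c, g, i}  B6 = {b, c, h}  B7 = {c, e, g}
Tree: B1–B2, B1–B3, B3–B4, B4–B5, B3–B6, B5–B7
The largest bag has 3 vertices, giving width 2; this decomposition certifies tw(G) ≤ 2. On the other hand G contains the 3-clique {c, e, g}. A clique must lie in a single bag of any decomposition, so no decomposition can have width below 2. Combining the bounds, tw(G) = 2.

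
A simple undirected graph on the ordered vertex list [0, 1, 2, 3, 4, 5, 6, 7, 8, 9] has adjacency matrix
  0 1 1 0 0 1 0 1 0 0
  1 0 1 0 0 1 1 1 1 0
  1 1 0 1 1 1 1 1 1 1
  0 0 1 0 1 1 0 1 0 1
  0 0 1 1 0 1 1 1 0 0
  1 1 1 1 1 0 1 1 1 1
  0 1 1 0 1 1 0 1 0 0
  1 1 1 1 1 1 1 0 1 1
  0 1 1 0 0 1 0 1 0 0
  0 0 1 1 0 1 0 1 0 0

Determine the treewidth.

A width-4 tree decomposition is:
Bags: B1 = {1, 2, 5, 7, 8}  B2 = {1, 2, 5, 6, 7}  B3 = {2, 4, 5, 6, 7}  B4 = {0, 1, 2, 5, 7}  B5 = {2, 3, 4, 5, 7}  B6 = {2, 3, 5, 7, 9}
Tree: B1–B2, B2–B3, B1–B4, B3–B5, B5–B6
Each bag holds 5 vertices, so the decomposition has width 4, which upper-bounds the treewidth. Conversely, {0, 1, 2, 5, 7} is a clique of size 5, and the vertices of any clique must share a bag in every tree decomposition; so some bag has ≥ 5 vertices and tw(G) ≥ 4. Combining the bounds, tw(G) = 4.

4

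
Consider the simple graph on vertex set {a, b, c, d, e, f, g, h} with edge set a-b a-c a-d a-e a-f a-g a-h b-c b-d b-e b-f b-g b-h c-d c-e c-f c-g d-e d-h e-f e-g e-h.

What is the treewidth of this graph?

4

A width-4 tree decomposition is:
Bags: B1 = {a, b, c, e, g}  B2 = {a, b, c, e, f}  B3 = {a, b, c, d, e}  B4 = {a, b, d, e, h}
Tree: B1–B2, B1–B3, B3–B4
Every bag has size at most 5, so the width is 5 − 1 = 4 and tw(G) ≤ 4. For the lower bound, the 5 vertices {a, b, d, e, h} are pairwise adjacent, and any tree decomposition puts a clique entirely inside one bag — forcing width ≥ 4. Hence tw(G) = 4 exactly.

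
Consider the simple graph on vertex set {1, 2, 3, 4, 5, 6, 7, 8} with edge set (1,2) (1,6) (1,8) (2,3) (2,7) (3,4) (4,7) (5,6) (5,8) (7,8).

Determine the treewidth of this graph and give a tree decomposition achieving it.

Treewidth 2.
One optimal decomposition is:
Bags: B1 = {3, 4, 7}  B2 = {2, 3, 7}  B3 = {2, 7, 8}  B4 = {1, 2, 8}  B5 = {1, 5, 8}  B6 = {1, 5, 6}
Tree: B1–B2, B2–B3, B3–B4, B4–B5, B5–B6

Every bag has size at most 3, so the width is 3 − 1 = 2 and tw(G) ≤ 2. The edges 4–3–2–7–4 form a cycle, so G is not a tree and its treewidth is at least 2. Therefore the treewidth is 2.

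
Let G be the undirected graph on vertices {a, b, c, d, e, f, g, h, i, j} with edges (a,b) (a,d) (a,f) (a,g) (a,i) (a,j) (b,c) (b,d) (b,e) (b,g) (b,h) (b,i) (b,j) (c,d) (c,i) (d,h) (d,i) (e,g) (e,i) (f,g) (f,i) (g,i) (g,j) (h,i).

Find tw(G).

3

A width-3 tree decomposition is:
Bags: B1 = {a, b, d, i}  B2 = {b, d, h, i}  B3 = {a, b, g, i}  B4 = {a, f, g, i}  B5 = {a, b, g, j}  B6 = {b, e, g, i}  B7 = {b, c, d, i}
Tree: B1–B2, B1–B3, B3–B4, B3–B5, B3–B6, B1–B7
Each bag holds 4 vertices, so the decomposition has width 3, which upper-bounds the treewidth. On the other hand G contains the 4-clique {a, f, g, i}. A clique must lie in a single bag of any decomposition, so no decomposition can have width below 3. Hence tw(G) = 3 exactly.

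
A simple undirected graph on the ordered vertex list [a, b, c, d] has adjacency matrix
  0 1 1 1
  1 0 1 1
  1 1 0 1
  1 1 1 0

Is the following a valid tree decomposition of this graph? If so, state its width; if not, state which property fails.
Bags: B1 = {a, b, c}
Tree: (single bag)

A tree decomposition must satisfy three properties: every vertex lies in some bag; for every edge, both endpoints lie together in some bag; and for every vertex, the bags containing it form a connected subtree. Here vertex d appears in no bag, so the decomposition is invalid.

No — vertex d appears in no bag.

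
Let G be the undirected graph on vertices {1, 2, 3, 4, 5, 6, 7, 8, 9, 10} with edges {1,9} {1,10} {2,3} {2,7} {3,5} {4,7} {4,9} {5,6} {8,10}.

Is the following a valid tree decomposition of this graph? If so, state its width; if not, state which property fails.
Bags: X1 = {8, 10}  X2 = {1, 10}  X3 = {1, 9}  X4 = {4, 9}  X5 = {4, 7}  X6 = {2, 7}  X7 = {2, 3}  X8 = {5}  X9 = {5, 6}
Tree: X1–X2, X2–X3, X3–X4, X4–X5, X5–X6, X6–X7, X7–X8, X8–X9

A tree decomposition must satisfy three properties: every vertex lies in some bag; for every edge, both endpoints lie together in some bag; and for every vertex, the bags containing it form a connected subtree. Here edge (3,5) lies in no bag, so the decomposition is invalid.

No — edge (3,5) lies in no bag.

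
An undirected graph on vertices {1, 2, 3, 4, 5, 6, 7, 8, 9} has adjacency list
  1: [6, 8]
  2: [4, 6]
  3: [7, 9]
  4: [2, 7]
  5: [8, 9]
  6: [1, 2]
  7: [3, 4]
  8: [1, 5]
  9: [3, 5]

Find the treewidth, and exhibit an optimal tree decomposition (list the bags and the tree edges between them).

Each bag holds 3 vertices, so the decomposition has width 2, which upper-bounds the treewidth. For the lower bound, G contains the cycle 3–7–4–2–6–1–8–5–9–3, so G is not a forest; only forests have treewidth ≤ 1, hence tw(G) ≥ 2. Therefore the treewidth is 2.

Treewidth 2.
One optimal decomposition is:
Bags: B1 = {3, 4, 7}  B2 = {2, 3, 4}  B3 = {2, 3, 6}  B4 = {1, 3, 6}  B5 = {1, 3, 8}  B6 = {3, 5, 8}  B7 = {3, 5, 9}
Tree: B1–B2, B2–B3, B3–B4, B4–B5, B5–B6, B6–B7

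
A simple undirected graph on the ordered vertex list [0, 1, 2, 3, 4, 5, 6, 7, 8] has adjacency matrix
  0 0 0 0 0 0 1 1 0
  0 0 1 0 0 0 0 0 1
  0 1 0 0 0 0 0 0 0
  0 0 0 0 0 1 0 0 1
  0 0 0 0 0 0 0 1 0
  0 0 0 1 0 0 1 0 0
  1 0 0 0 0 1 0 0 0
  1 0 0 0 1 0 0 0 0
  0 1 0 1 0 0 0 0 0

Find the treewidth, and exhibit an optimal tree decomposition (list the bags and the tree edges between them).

Treewidth 1.
One such decomposition:
Bags: B1 = {1, 2}  B2 = {1, 8}  B3 = {3, 8}  B4 = {3, 5}  B5 = {5, 6}  B6 = {0, 6}  B7 = {0, 7}  B8 = {4, 7}
Tree: B1–B2, B2–B3, B3–B4, B4–B5, B5–B6, B6–B7, B7–B8

Each bag holds 2 vertices, so the decomposition has width 1, which upper-bounds the treewidth. G has an edge, so its treewidth is at least 1. Therefore the treewidth is 1.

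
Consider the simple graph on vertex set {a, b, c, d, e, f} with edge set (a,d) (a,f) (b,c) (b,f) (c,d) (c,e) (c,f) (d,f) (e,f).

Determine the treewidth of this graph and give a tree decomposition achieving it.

Each bag holds 3 vertices, so the decomposition has width 2, which upper-bounds the treewidth. Conversely, {c, d, f} is a clique of size 3, and the vertices of any clique must share a bag in every tree decomposition; so some bag has ≥ 3 vertices and tw(G) ≥ 2. Combining the bounds, tw(G) = 2.

Treewidth 2.
One optimal decomposition is:
Bags: B1 = {b, c, f}  B2 = {c, d, f}  B3 = {c, e, f}  B4 = {a, d, f}
Tree: B1–B2, B2–B3, B2–B4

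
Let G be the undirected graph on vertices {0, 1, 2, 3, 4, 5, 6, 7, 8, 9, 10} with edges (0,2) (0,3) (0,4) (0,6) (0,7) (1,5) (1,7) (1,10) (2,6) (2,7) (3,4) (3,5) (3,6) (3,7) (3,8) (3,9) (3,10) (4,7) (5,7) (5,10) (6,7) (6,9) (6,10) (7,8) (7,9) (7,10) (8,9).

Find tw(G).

A width-3 tree decomposition is:
Bags: B1 = {3, 6, 7, 10}  B2 = {0, 3, 6, 7}  B3 = {3, 5, 7, 10}  B4 = {3, 6, 7, 9}  B5 = {1, 5, 7, 10}  B6 = {0, 2, 6, 7}  B7 = {3, 7, 8, 9}  B8 = {0, 3, 4, 7}
Tree: B1–B2, B1–B3, B2–B4, B3–B5, B2–B6, B4–B7, B2–B8
The largest bag has 4 vertices, giving width 3; this decomposition certifies tw(G) ≤ 3. Conversely, {1, 5, 7, 10} is a clique of size 4, and the vertices of any clique must share a bag in every tree decomposition; so some bag has ≥ 4 vertices and tw(G) ≥ 3. The upper and lower bounds meet at 3, so that is the treewidth.

3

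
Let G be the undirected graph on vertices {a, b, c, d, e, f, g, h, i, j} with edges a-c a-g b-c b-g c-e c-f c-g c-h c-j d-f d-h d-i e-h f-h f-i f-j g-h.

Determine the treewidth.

A width-2 tree decomposition is:
Bags: B1 = {c, g, h}  B2 = {c, e, h}  B3 = {c, f, h}  B4 = {d, f, h}  B5 = {d, f, i}  B6 = {a, c, g}  B7 = {b, c, g}  B8 = {c, f, j}
Tree: B1–B2, B2–B3, B3–B4, B4–B5, B1–B6, B1–B7, B3–B8
Each bag holds 3 vertices, so the decomposition has width 2, which upper-bounds the treewidth. On the other hand G contains the 3-clique {d, f, h}. A clique must lie in a single bag of any decomposition, so no decomposition can have width below 2. Therefore the treewidth is 2.

2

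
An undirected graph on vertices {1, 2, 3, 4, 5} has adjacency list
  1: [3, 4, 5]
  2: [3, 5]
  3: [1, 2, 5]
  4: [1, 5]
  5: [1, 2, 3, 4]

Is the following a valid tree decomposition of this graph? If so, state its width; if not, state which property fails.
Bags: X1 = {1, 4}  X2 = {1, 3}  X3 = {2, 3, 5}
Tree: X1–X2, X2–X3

No — edge (4,5) lies in no bag.

A tree decomposition must satisfy three properties: every vertex lies in some bag; for every edge, both endpoints lie together in some bag; and for every vertex, the bags containing it form a connected subtree. Here edge (4,5) lies in no bag, so the decomposition is invalid.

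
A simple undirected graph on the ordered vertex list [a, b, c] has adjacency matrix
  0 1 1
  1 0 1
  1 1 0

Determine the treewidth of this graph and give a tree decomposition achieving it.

Treewidth 2.
One such decomposition:
Bags: B1 = {a, b, c}
Tree: (single bag)

A single bag containing all 3 vertices is trivially a valid decomposition of width 2. Conversely, {a, b, c} is a clique of size 3, and the vertices of any clique must share a bag in every tree decomposition; so some bag has ≥ 3 vertices and tw(G) ≥ 2. The upper and lower bounds meet at 2, so that is the treewidth.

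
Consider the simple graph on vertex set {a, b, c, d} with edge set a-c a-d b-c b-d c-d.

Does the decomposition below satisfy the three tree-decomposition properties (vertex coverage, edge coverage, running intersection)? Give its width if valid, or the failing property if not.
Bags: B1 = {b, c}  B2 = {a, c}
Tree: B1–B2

No — vertex d appears in no bag.

A tree decomposition must satisfy three properties: every vertex lies in some bag; for every edge, both endpoints lie together in some bag; and for every vertex, the bags containing it form a connected subtree. Here vertex d appears in no bag, so the decomposition is invalid.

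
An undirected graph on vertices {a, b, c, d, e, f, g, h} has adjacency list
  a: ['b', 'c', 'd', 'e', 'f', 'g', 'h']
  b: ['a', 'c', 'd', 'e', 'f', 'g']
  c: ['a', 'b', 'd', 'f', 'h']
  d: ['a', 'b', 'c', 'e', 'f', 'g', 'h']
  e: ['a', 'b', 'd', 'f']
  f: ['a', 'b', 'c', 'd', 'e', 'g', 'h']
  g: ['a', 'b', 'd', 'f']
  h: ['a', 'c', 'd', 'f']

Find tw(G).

4

A width-4 tree decomposition is:
Bags: B1 = {a, b, d, e, f}  B2 = {a, b, c, d, f}  B3 = {a, c, d, f, h}  B4 = {a, b, d, f, g}
Tree: B1–B2, B2–B3, B2–B4
Each bag holds 5 vertices, so the decomposition has width 4, which upper-bounds the treewidth. On the other hand G contains the 5-clique {a, c, d, f, h}. A clique must lie in a single bag of any decomposition, so no decomposition can have width below 4. The upper and lower bounds meet at 4, so that is the treewidth.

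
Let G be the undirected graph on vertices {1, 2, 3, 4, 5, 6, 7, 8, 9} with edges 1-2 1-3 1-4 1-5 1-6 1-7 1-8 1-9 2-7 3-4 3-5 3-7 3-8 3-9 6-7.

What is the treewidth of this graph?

A width-2 tree decomposition is:
Bags: B1 = {1, 3, 7}  B2 = {1, 3, 9}  B3 = {1, 3, 4}  B4 = {1, 6, 7}  B5 = {1, 3, 8}  B6 = {1, 3, 5}  B7 = {1, 2, 7}
Tree: B1–B2, B2–B3, B1–B4, B3–B5, B2–B6, B1–B7
Each bag holds 3 vertices, so the decomposition has width 2, which upper-bounds the treewidth. For the lower bound, the 3 vertices {1, 2, 7} are pairwise adjacent, and any tree decomposition puts a clique entirely inside one bag — forcing width ≥ 2. The upper and lower bounds meet at 2, so that is the treewidth.

2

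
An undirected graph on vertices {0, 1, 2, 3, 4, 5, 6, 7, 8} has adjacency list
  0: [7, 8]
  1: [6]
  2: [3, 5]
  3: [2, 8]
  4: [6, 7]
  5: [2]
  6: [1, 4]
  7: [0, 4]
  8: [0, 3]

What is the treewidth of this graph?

A width-1 tree decomposition is:
Bags: B1 = {1, 6}  B2 = {4, 6}  B3 = {4, 7}  B4 = {0, 7}  B5 = {0, 8}  B6 = {3, 8}  B7 = {2, 3}  B8 = {2, 5}
Tree: B1–B2, B2–B3, B3–B4, B4–B5, B5–B6, B6–B7, B7–B8
Each bag holds 2 vertices, so the decomposition has width 1, which upper-bounds the treewidth. Any graph with an edge has treewidth ≥ 1, and G has the edge 1–6. Therefore the treewidth is 1.

1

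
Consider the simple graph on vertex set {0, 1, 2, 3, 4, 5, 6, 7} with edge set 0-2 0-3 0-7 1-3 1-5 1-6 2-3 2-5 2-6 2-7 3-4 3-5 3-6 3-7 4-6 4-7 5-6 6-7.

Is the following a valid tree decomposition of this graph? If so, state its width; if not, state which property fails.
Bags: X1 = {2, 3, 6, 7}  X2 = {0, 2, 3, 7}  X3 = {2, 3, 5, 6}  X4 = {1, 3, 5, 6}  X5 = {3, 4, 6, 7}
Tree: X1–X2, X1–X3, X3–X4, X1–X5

Yes; width 3.

Checking the three conditions: (i) the bags cover all of {0, 1, 2, 3, 4, 5, 6, 7}; (ii) for each edge, some bag contains both endpoints; (iii) the bags containing any fixed vertex form a subtree. All hold, so the decomposition is valid with width 4 − 1 = 3.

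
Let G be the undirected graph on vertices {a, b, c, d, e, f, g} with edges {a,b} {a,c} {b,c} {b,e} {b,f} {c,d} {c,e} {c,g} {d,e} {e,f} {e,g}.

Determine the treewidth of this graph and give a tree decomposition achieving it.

Every bag has size at most 3, so the width is 3 − 1 = 2 and tw(G) ≤ 2. Conversely, {c, d, e} is a clique of size 3, and the vertices of any clique must share a bag in every tree decomposition; so some bag has ≥ 3 vertices and tw(G) ≥ 2. Therefore the treewidth is 2.

Treewidth 2.
One optimal decomposition is:
Bags: B1 = {a, b, c}  B2 = {b, c, e}  B3 = {c, d, e}  B4 = {c, e, g}  B5 = {b, e, f}
Tree: B1–B2, B2–B3, B3–B4, B2–B5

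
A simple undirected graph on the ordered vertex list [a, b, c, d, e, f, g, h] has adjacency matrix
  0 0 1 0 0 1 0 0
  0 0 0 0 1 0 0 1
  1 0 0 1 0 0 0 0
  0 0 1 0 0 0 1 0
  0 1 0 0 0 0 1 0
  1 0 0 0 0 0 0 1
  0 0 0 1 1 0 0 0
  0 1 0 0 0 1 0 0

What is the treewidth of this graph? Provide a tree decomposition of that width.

Treewidth 2.
Bags: B1 = {b, f, h}  B2 = {a, b, f}  B3 = {a, b, c}  B4 = {b, c, d}  B5 = {b, d, g}  B6 = {b, e, g}
Tree: B1–B2, B2–B3, B3–B4, B4–B5, B5–B6

The largest bag has 3 vertices, giving width 2; this decomposition certifies tw(G) ≤ 2. For the lower bound, G contains the cycle b–h–f–a–c–d–g–e–b, so G is not a forest; only forests have treewidth ≤ 1, hence tw(G) ≥ 2. Therefore the treewidth is 2.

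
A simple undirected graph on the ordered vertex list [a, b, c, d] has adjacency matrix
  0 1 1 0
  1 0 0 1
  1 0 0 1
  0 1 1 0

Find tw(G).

2

A width-2 tree decomposition is:
Bags: B1 = {b, c, d}  B2 = {a, b, c}
Tree: B1–B2
Each bag holds 3 vertices, so the decomposition has width 2, which upper-bounds the treewidth. The edges b–d–c–a–b form a cycle, so G is not a tree and its treewidth is at least 2. Therefore the treewidth is 2.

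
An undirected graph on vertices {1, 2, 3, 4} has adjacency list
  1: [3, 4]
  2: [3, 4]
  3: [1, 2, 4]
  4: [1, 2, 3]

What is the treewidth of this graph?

A width-2 tree decomposition is:
Bags: B1 = {1, 3, 4}  B2 = {2, 3, 4}
Tree: B1–B2
Every bag has size at most 3, so the width is 3 − 1 = 2 and tw(G) ≤ 2. On the other hand G contains the 3-clique {1, 3, 4}. A clique must lie in a single bag of any decomposition, so no decomposition can have width below 2. Therefore the treewidth is 2.

2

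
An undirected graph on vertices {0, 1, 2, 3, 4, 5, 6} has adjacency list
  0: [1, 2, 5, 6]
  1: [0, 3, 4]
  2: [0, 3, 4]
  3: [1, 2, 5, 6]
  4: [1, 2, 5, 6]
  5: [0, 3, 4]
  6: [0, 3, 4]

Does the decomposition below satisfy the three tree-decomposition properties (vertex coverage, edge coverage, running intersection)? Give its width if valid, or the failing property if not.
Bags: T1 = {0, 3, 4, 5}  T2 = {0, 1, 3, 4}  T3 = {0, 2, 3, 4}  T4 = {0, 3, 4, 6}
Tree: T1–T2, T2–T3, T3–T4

Yes; width 3.

Checking the three conditions: (i) the bags cover all of {0, 1, 2, 3, 4, 5, 6}; (ii) for each edge, some bag contains both endpoints; (iii) the bags containing any fixed vertex form a subtree. All hold, so the decomposition is valid with width 4 − 1 = 3.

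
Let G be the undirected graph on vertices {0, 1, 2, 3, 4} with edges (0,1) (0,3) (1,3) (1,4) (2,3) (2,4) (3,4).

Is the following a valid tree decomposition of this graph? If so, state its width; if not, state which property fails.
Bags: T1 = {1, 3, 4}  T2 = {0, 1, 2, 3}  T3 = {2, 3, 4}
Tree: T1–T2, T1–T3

No — bags containing vertex 2 are not connected in the tree.

A tree decomposition must satisfy three properties: every vertex lies in some bag; for every edge, both endpoints lie together in some bag; and for every vertex, the bags containing it form a connected subtree. Here bags containing vertex 2 are not connected in the tree, so the decomposition is invalid.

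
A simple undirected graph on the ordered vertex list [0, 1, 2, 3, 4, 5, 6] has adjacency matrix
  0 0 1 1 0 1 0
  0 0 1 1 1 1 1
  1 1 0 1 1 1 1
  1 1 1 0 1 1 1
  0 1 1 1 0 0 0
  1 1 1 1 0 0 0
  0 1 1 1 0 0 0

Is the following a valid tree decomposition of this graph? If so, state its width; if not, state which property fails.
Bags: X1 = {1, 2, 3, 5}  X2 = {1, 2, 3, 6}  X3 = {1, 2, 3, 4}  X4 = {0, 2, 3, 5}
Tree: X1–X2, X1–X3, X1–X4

Vertex coverage: the bags together contain {0, 1, 2, 3, 4, 5, 6}, the full vertex set. Edge coverage: each edge of G has both endpoints in at least one bag. Running intersection: for every vertex, the bags containing it form a connected subtree. All three properties hold, so this is a valid tree decomposition of width max|bag| − 1 = 3, and hence tw(G) ≤ 3.

Yes; width 3.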